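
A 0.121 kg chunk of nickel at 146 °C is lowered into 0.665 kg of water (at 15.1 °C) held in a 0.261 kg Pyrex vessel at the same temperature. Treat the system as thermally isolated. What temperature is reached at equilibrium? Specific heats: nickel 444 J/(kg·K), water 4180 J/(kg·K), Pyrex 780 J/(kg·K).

T_f ≈ 17.4 °C

Conservation of energy gives ΣQ = 0:
0.121*444*(T − 146) + 0.665*4180*(T − 15.1) + 0.261*780*(T − 15.1) = 0
3037 T = 52891
T = 52891 / 3037 = 17.4 °C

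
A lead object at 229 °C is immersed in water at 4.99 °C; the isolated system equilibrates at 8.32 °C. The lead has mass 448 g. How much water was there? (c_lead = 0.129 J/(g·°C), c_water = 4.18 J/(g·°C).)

m ≈ 916 g

Heat gained plus heat lost sum to zero:
448×0.129×(8.32 − 229) + m×4.18×(8.32 − 4.99) = 0
13.92 m = 12754
m = 12754/13.92 ≈ 916.2 g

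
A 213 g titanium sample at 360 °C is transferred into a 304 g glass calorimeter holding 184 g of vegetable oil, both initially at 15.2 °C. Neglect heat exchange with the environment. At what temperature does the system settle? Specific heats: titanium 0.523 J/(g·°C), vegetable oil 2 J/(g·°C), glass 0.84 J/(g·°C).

T_f ≈ 67.5 °C

Conservation of energy gives ΣQ = 0:
213·0.523·(T − 360) + 184·2·(T − 15.2) + 304·0.84·(T − 15.2) = 0
111.4(T − 360) + 368(T − 15.2) + 255.36(T − 15.2) = 0
(111.4 + 368 + 255.36) T = 111.4·360 + 368·15.2 + 255.36·15.2
T ≈ 67.48 °C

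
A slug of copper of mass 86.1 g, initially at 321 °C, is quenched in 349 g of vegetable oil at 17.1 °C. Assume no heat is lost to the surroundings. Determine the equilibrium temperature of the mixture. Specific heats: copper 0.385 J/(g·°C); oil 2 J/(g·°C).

Setting the total heat transfer to zero:
86.1*0.385*(T − 321) + 349*2*(T − 17.1) = 0
731.15 T = 22576
T = 22576 / 731.15 = 30.9 °C

T_f ≈ 30.9 °C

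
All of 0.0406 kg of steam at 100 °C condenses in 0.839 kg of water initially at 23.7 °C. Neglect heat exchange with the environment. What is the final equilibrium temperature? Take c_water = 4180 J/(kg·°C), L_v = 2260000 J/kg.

Conservation of energy gives ΣQ = 0:
condense steam: −0.0406·2260000 = −91756
  condensate cools 100→T: 0.0406·4180·(T − 100) = 169.71(T − 100)
  original water: 3507(T − 23.7)
3676.7 T = 91756 + 16971 + 83116 = 191843
T ≈ 52.18 °C (< 100 °C, so full condensation is consistent).

T_f ≈ 52.2 °C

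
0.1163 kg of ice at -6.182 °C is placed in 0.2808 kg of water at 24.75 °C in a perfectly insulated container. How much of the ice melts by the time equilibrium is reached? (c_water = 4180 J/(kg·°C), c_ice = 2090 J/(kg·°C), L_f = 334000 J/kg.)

m_melted ≈ 0.0825 kg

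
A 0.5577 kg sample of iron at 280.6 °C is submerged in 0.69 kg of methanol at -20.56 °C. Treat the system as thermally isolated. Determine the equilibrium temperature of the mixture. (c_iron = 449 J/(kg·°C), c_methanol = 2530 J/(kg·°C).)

Heat lost by the iron equals heat gained by the methanol:
0.5577·449·(280.6 − T) = 0.69·2530·(T − (-20.56))
250.41(280.6 − T) = 1745.7(T − (-20.56))
1996.1 T = 34373  ⇒  T ≈ 17.22 °C

T_f ≈ 17.2 °C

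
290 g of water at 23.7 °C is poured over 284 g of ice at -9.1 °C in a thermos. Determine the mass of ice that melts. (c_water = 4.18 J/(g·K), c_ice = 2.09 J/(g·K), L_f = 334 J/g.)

Cooling the water to 0 °C releases 290×4.18×23.7 = 28729 J.
Of that, 284×2.09×9.1 = 5401.4 J goes to bring the ice to 0 °C, leaving 23328 J.
To melt every bit of ice: 284×334 = 94856 J.
Since 23328 < 94856 J, not all the ice melts; equilibrium is at 0 °C.
m_melt = 23328 / L_f = 69.84 g.

m_melted ≈ 69.8 g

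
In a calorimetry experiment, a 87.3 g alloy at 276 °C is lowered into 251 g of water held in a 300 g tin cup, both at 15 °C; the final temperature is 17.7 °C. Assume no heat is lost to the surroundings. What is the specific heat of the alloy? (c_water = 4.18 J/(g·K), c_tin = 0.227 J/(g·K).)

Setting the total heat transfer to zero:
87.3×c×(17.7 − 276) + 251×4.18×(17.7 − 15) + 300×0.227×(17.7 − 15) = 0
-22550 c = -3016.7
c = -3016.7/-22550 ≈ 0.1338 J/(g·K)

c ≈ 0.134 J/(g·K)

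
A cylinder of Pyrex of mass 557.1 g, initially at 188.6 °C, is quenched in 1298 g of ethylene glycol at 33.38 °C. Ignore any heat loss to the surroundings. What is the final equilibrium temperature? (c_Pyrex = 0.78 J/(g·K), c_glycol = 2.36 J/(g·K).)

T_f is the heat-capacity-weighted average of the initial temperatures:
T_f = (434.54×188.6 + 3063.3×33.38) / (434.54 + 3063.3)
    = 184206 / 3497.8 ≈ 52.66 °C

T_f ≈ 52.7 °C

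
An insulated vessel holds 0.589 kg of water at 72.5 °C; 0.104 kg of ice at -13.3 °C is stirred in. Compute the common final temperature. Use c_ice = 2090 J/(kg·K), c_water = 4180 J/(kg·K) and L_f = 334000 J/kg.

Sum of m c ΔT and latent-heat terms is zero:
warm ice to 0 °C: 0.104×2090×(0 − (-13.3)) = 2890.9; latent heat to melt: 0.104×334000 = 34736; warm the meltwater: 434.72 T; water: 2462(T − 72.5)
2896.7 T = 178496 − 37627 = 140870
T ≈ 48.63 °C (positive, so assuming full melt was valid).

T_f ≈ 48.6 °C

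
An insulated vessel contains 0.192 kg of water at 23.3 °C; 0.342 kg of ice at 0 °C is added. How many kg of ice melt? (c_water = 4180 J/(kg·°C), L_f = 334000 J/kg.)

m_melted ≈ 0.056 kg

Water can give up m c ΔT = 0.192×4180×23.3 = 18700 J before reaching 0 °C.
To melt every bit of ice: 0.342×334000 = 114228 J.
That's not enough to melt it all — equilibrium is at 0 °C with ice remaining.
Mass melted = 18700/334000 ≈ 0.05599 kg.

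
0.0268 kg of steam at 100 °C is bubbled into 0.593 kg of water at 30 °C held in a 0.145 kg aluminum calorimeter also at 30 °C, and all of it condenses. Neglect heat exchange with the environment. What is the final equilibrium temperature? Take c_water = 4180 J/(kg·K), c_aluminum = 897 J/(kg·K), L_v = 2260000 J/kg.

T_f ≈ 55.1 °C

Energy conservation, ΣQ = 0:
steam→water at 100 °C releases m L_v = 0.0268·2260000 = 60568; condensed water 100 °C→T: 112.02(T − 100); original water: 2478.7(T − 30); cup: 130.06(T − 30)
2720.8 T = 60568 + 11202 + 78264 = 150035
T ≈ 55.14 °C — below 100 °C, confirming all the steam condensed.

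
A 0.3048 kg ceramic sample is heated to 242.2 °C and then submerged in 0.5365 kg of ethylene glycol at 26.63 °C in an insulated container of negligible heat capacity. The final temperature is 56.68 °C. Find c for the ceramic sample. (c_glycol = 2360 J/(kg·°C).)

c ≈ 673 J/(kg·°C)

m_s c (T_s − T_f) = m_glycol c_glycol (T_f − T_0):
0.3048×c×(242.2 − 56.68) = 0.5365×2360×(56.68 − 26.63)
56.55 c = 38048  ⇒  c ≈ 672.9 J/(kg·°C)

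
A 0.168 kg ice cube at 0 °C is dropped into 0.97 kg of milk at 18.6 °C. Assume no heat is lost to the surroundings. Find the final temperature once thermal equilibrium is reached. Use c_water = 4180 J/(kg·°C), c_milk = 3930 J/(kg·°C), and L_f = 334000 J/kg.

Heat gained plus heat lost sum to zero:
melt ice: 0.168×334000 = 56112
  warm the meltwater: 702.24 T
  milk cools: 0.97×3930×(T − 18.6) = 3812.1(T − 18.6)
4514.3 T = 70905 − 56112 = 14793
T ≈ 3.28 °C (positive, so assuming full melt was valid).

T_f ≈ 3.3 °C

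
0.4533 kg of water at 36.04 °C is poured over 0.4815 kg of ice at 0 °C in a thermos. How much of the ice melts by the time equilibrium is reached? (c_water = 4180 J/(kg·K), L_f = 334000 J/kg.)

m_melted ≈ 0.204 kg

Cooling the water to 0 °C releases 0.4533×4180×36.04 = 68288 J.
Melting all 0.4815 kg of ice would need 0.4815×334000 = 160821 J.
68288 J < 160821 J, so only part of the ice melts and the system sits at 0 °C.
m_melted×334000 = 68288  ⇒  m_melted ≈ 0.2045 kg.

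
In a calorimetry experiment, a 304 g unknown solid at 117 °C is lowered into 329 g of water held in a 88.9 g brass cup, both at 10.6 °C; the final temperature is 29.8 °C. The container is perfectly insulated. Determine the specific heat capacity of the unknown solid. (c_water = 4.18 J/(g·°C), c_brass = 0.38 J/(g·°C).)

c ≈ 1.02 J/(g·°C)

Energy conservation, ΣQ = 0:
304·c·(29.8 − 117) + 329·4.18·(29.8 − 10.6) + 88.9·0.38·(29.8 − 10.6) = 0
-26509 c = -27053
c = -27053/-26509 ≈ 1.021 J/(g·°C)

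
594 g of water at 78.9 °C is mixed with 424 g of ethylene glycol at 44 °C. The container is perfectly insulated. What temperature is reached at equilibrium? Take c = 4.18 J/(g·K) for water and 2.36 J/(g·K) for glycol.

|Q_water| = |Q_glycol|:
594*4.18*(78.9 − T) = 424*2.36*(T − 44)
2482.9(78.9 − T) = 1000.6(T − 44)
3483.6 T = 239931  ⇒  T ≈ 68.88 °C

T_f ≈ 68.9 °C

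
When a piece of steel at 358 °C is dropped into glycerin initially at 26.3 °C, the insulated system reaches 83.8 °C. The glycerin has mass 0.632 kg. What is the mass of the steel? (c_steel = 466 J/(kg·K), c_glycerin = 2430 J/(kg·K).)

m ≈ 0.691 kg

|Q_steel| = |Q_glycerin|:
m×466×(358 − 83.8) = 0.632×2430×(83.8 − 26.3)
127777 m = 88306  ⇒  m ≈ 0.6911 kg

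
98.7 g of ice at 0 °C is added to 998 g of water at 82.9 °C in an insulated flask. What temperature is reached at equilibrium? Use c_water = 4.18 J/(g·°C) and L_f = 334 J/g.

T_f ≈ 68.2 °C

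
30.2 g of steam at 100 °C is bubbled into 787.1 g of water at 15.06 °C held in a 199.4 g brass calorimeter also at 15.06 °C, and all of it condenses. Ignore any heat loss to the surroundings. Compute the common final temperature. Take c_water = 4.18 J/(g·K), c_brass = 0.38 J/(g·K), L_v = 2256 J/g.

Energy conservation, ΣQ = 0:
condense steam: −30.2×2256 = −68131
  condensed water 100 °C→T: 126.24(T − 100)
  original water: 3290.1(T − 15.06)
  brass cup: 199.4×0.38×(T − 15.06) = 75.77(T − 15.06)
3492.1 T = 68131 + 12624 + 50690 = 131445
T ≈ 37.64 °C (< 100 °C, so full condensation is consistent).

T_f ≈ 37.6 °C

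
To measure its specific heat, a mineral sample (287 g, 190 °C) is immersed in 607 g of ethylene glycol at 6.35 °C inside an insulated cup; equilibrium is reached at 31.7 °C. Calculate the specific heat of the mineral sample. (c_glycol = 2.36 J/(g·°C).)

c ≈ 0.799 J/(g·°C)

Net heat exchanged in the isolated system is zero:
287·c·(31.7 − 190) + 607·2.36·(31.7 − 6.35) = 0
-45432 c = -36314
c = -36314/-45432 ≈ 0.7993 J/(g·°C)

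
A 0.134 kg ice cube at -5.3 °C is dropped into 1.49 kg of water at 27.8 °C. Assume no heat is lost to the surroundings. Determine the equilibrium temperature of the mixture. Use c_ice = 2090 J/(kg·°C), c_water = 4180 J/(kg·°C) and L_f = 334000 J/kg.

T_f ≈ 18.7 °C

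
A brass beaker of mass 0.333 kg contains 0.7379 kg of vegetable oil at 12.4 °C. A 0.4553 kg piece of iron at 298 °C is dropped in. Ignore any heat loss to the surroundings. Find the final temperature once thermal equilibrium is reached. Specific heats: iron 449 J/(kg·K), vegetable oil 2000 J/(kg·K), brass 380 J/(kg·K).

T_f = Σ m_i c_i T_i / Σ m_i c_i:
T_f = (204.43·298 + 1475.8·12.4 + 126.54·12.4) / (204.43 + 1475.8 + 126.54)
    = 80789 / 1806.8 ≈ 44.71 °C

T_f ≈ 44.7 °C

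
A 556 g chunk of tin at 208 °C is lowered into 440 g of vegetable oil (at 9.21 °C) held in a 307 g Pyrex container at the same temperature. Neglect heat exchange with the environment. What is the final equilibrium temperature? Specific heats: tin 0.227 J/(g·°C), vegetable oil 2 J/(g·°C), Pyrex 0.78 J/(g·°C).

Setting the total heat transfer to zero:
556*0.227*(T − 208) + 440*2*(T − 9.21) + 307*0.78*(T − 9.21) = 0
(126.21 + 880 + 239.46) T = 126.21*208 + 880*9.21 + 239.46*9.21
T = 36562 / 1245.7 = 29.4 °C

T_f ≈ 29.4 °C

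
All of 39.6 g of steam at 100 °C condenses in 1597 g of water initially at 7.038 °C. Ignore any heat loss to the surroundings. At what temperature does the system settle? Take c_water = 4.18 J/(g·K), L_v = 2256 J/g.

T_f ≈ 22.3 °C

Conservation of energy gives ΣQ = 0:
steam→water at 100 °C releases m L_v = 39.6·2256 = 89338; condensed water 100 °C→T: 165.53(T − 100); original water: 6675.5(T − 7.038)
6841 T = 89338 + 16553 + 46982 = 152872
T ≈ 22.35 °C — below 100 °C, confirming all the steam condensed.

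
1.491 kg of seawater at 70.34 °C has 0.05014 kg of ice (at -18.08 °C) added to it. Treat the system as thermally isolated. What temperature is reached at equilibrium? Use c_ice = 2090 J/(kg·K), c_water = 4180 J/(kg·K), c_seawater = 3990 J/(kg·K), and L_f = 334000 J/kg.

Setting the total heat transfer to zero:
ice -18.08→0 °C: 0.05014·2090·18.08 = 1894.7; fusion: m_ice L_f = 0.05014·334000 = 16747; meltwater 0→T: 0.05014·4180·T = 209.59 T; seawater cools: 1.491·3990·(T − 70.34) = 5949.1(T − 70.34)
6158.7 T = 418459 − 18641 = 399818
T ≈ 64.92 °C — above 0 °C, consistent with complete melting.

T_f ≈ 64.9 °C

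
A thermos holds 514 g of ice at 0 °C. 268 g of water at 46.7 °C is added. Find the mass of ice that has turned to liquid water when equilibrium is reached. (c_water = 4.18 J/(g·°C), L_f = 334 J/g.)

Water can give up m c ΔT = 268×4.18×46.7 = 52315 J before reaching 0 °C.
To melt every bit of ice: 514×334 = 171676 J.
Since 52315 < 171676 J, not all the ice melts; equilibrium is at 0 °C.
m_melted×334 = 52315  ⇒  m_melted ≈ 156.6 g.

m_melted ≈ 157 g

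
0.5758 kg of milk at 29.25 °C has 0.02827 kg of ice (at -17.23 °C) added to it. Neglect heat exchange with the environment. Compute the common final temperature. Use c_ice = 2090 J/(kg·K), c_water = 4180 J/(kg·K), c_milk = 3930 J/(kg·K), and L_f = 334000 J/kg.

T_f ≈ 23.4 °C

Heat gained plus heat lost sum to zero:
ice -17.23→0 °C: 0.02827·2090·17.23 = 1018
  fusion: m_ice L_f = 0.02827·334000 = 9442.2
  meltwater 0→T: 0.02827·4180·T = 118.17 T
  milk: 2262.9(T − 29.25)
2381.1 T = 66190 − 10460 = 55729
T ≈ 23.41 °C. Since T > 0 °C, the all-ice-melts assumption holds.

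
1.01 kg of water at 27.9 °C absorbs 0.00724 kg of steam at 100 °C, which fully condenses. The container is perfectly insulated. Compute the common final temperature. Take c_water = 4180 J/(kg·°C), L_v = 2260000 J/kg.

Sum of m c ΔT and latent-heat terms is zero:
steam→water at 100 °C releases m L_v = 0.00724×2260000 = 16362
  condensate cools 100→T: 0.00724×4180×(T − 100) = 30.26(T − 100)
  water warms: 1.01×4180×(T − 27.9) = 4221.8(T − 27.9)
4252.1 T = 16362 + 3026.3 + 117788 = 137177
T ≈ 32.26 °C, under the boiling point, so the assumption holds.

T_f ≈ 32.3 °C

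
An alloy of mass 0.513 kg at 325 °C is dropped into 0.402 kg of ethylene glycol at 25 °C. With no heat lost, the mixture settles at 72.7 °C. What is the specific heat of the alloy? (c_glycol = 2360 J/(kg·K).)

c ≈ 350 J/(kg·K)

Energy conservation, ΣQ = 0:
0.513×c×(72.7 − 325) + 0.402×2360×(72.7 − 25) = 0
-129.43 c = -45254
c = -45254/-129.43 ≈ 349.6 J/(kg·K)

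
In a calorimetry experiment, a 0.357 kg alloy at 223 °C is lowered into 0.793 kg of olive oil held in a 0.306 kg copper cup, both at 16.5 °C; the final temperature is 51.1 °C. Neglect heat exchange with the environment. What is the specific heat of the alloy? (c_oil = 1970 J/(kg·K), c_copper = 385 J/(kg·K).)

c ≈ 947 J/(kg·K)

Energy conservation, ΣQ = 0:
0.357·c·(51.1 − 223) + 0.793·1970·(51.1 − 16.5) + 0.306·385·(51.1 − 16.5) = 0
-61.37 c = -58129
c = -58129/-61.37 ≈ 947.2 J/(kg·K)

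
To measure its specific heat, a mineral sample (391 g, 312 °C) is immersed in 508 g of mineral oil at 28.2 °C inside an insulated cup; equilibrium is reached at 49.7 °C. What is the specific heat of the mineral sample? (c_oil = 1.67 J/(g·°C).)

c ≈ 0.178 J/(g·°C)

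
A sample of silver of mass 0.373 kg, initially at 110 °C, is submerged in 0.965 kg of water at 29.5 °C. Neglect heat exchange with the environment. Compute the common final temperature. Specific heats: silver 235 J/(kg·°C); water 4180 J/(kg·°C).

T_f ≈ 31.2 °C

Setting the total heat transfer to zero:
0.373·235·(T − 110) + 0.965·4180·(T − 29.5) = 0
(87.66 + 4033.7) T = 87.66·110 + 4033.7·29.5
T = 128636 / 4121.4 = 31.2 °C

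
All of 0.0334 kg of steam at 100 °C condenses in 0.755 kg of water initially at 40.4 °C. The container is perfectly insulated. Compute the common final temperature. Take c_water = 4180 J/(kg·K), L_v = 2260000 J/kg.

T_f ≈ 65.8 °C

Conservation of energy gives ΣQ = 0:
condense steam: −0.0334×2260000 = −75484
  condensate cools 100→T: 0.0334×4180×(T − 100) = 139.61(T − 100)
  water warms: 0.755×4180×(T − 40.4) = 3155.9(T − 40.4)
3295.5 T = 75484 + 13961 + 127498 = 216944
T ≈ 65.83 °C, under the boiling point, so the assumption holds.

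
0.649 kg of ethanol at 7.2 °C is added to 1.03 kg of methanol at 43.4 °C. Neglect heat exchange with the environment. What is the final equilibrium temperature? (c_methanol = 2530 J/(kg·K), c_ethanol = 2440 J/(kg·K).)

Heat lost by the methanol equals heat gained by the ethanol:
1.03·2530·(43.4 − T) = 0.649·2440·(T − 7.2)
2605.9(43.4 − T) = 1583.6(T − 7.2)
4189.5 T = 124498  ⇒  T ≈ 29.72 °C

T_f ≈ 29.7 °C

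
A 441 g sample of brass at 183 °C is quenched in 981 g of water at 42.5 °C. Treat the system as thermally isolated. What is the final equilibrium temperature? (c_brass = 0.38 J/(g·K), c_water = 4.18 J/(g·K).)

|Q_brass| = |Q_water|:
441*0.38*(183 − T) = 981*4.18*(T − 42.5)
167.58(183 − T) = 4100.6(T − 42.5)
4268.2 T = 204942  ⇒  T ≈ 48.02 °C

T_f ≈ 48.0 °C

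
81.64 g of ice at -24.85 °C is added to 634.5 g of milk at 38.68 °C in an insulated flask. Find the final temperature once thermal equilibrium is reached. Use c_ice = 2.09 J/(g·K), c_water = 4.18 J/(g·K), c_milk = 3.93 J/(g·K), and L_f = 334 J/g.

Conservation of energy gives ΣQ = 0:
ice -24.85→0 °C: 81.64·2.09·24.85 = 4240.1; melt ice: 81.64·334 = 27268; meltwater 0→T: 81.64·4.18·T = 341.26 T; milk cools: 634.5·3.93·(T − 38.68) = 2493.6(T − 38.68)
2834.8 T = 96452 − 31508 = 64944
T ≈ 22.91 °C (positive, so assuming full melt was valid).

T_f ≈ 22.9 °C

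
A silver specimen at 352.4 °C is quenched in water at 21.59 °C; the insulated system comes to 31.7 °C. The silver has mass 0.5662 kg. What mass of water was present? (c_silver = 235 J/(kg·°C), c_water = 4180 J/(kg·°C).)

m ≈ 1.01 kg

Setting the total heat transfer to zero:
0.5662·235·(31.7 − 352.4) + m·4180·(31.7 − 21.59) = 0
42260 m = 42671
m = 42671/42260 ≈ 1.01 kg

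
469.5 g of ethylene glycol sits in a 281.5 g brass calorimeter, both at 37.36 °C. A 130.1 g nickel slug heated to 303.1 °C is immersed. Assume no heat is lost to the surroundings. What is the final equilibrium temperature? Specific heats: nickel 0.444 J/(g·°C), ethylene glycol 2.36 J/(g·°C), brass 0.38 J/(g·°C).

T_f ≈ 49.4 °C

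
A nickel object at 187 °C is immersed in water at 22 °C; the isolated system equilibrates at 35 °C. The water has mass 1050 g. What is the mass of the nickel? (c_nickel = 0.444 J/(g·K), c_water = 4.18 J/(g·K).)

m ≈ 845 g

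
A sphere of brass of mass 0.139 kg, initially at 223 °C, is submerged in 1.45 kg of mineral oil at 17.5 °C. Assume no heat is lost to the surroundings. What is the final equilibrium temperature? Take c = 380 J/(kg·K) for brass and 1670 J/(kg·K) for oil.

T_f ≈ 21.9 °C

Setting the total heat transfer to zero:
0.139*380*(T − 223) + 1.45*1670*(T − 17.5) = 0
52.82(T − 223) + 2421.5(T − 17.5) = 0
2474.3 T = 54155
T ≈ 21.89 °C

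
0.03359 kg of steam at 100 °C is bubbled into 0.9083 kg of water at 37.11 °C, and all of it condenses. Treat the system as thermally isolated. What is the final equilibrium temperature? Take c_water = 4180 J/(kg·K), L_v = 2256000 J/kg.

Heat gained plus heat lost sum to zero:
steam→water at 100 °C releases m L_v = 0.03359×2256000 = 75779
  condensed water 100 °C→T: 140.41(T − 100)
  original water: 3796.7(T − 37.11)
3937.1 T = 75779 + 14041 + 140895 = 230715
T ≈ 58.60 °C — below 100 °C, confirming all the steam condensed.

T_f ≈ 58.6 °C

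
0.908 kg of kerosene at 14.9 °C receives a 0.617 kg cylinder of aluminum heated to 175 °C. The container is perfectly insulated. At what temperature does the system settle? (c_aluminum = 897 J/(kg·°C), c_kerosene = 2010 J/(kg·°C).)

Let T be the final temperature. ΣQ_i = 0:
0.617*897*(T − 175) + 0.908*2010*(T − 14.9) = 0
553.45(T − 175) + 1825.1(T − 14.9) = 0
(553.45 + 1825.1) T = 553.45*175 + 1825.1*14.9
T = 124047/2378.5 ≈ 52.15 °C

T_f ≈ 52.2 °C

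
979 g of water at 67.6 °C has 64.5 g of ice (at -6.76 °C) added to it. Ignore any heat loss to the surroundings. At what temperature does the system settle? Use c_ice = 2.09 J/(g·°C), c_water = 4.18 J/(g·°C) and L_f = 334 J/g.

T_f ≈ 58.3 °C

Energy balance with sensible and latent terms:
warm ice to 0 °C: 64.5·2.09·(0 − (-6.76)) = 911.28; melt ice: 64.5·334 = 21543; warm the meltwater: 269.61 T; water: 4092.2(T − 67.6)
4361.8 T = 276634 − 22454 = 254180
T ≈ 58.27 °C. Since T > 0 °C, the all-ice-melts assumption holds.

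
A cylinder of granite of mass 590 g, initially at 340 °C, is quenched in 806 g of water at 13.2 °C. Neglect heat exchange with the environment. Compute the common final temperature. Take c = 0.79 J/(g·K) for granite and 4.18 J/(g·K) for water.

T_f ≈ 52.9 °C

Energy conservation, ΣQ = 0:
590·0.79·(T − 340) + 806·4.18·(T − 13.2) = 0
3835.2 T = 202946
T = 202946 / 3835.2 = 52.9 °C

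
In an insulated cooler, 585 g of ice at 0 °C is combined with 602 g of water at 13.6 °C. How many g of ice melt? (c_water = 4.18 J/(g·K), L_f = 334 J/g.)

Cooling the water to 0 °C releases 602·4.18·13.6 = 34222 J.
To melt every bit of ice: 585·334 = 195390 J.
34222 J < 195390 J, so only part of the ice melts and the system sits at 0 °C.
Mass melted = 34222/334 ≈ 102.5 g.

m_melted ≈ 102 g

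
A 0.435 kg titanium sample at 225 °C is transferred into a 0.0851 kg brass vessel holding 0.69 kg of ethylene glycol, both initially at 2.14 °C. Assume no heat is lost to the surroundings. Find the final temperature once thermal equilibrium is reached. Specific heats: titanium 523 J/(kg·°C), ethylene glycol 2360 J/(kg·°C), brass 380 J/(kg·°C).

T_f ≈ 29.0 °C

Let T be the final temperature. ΣQ_i = 0:
0.435*523*(T − 225) + 0.69*2360*(T − 2.14) + 0.0851*380*(T − 2.14) = 0
227.5(T − 225) + 1628.4(T − 2.14) + 32.34(T − 2.14) = 0
1888.2 T = 54743
T ≈ 28.99 °C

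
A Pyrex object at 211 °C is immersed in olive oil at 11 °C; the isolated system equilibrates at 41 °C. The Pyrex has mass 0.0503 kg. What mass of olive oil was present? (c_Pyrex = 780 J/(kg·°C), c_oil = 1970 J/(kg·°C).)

Energy conservation, ΣQ = 0:
0.0503×780×(41 − 211) + m×1970×(41 − 11) = 0
59100 m = 6669.8
m = 6669.8/59100 ≈ 0.1129 kg

m ≈ 0.113 kg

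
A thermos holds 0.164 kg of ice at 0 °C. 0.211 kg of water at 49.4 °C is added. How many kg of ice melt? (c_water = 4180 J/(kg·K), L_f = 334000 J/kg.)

m_melted ≈ 0.13 kg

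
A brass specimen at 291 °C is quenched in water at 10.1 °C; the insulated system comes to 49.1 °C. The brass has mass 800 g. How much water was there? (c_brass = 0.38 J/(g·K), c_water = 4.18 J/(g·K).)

|Q_brass| = |Q_water|:
800·0.38·(291 − 49.1) = m·4.18·(49.1 − 10.1)
163.02 m = 73538  ⇒  m ≈ 451.1 g

m ≈ 451 g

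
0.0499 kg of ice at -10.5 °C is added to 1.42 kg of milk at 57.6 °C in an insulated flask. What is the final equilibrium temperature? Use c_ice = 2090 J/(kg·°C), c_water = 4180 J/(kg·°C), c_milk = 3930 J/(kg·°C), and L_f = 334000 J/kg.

Sum of m c ΔT and latent-heat terms is zero:
warm ice to 0 °C: 0.0499×2090×(0 − (-10.5)) = 1095.1; melt ice: 0.0499×334000 = 16667; meltwater 0→T: 0.0499×4180×T = 208.58 T; milk cools: 1.42×3930×(T − 57.6) = 5580.6(T − 57.6)
5789.2 T = 321443 − 17762 = 303681
T ≈ 52.46 °C — above 0 °C, consistent with complete melting.

T_f ≈ 52.5 °C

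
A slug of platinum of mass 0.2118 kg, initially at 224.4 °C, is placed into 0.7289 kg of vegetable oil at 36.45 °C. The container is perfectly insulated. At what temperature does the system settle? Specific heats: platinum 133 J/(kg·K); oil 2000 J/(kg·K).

Set heat shed by the hot body equal to heat absorbed by the cold body:
0.2118*133*(224.4 − T) = 0.7289*2000*(T − 36.45)
28.17(224.4 − T) = 1457.8(T − 36.45)
1486 T = 59458  ⇒  T ≈ 40.01 °C

T_f ≈ 40.0 °C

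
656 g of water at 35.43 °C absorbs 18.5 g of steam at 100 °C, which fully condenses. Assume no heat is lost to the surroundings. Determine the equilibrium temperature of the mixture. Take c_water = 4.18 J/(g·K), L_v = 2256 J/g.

T_f ≈ 52.0 °C

Energy conservation, ΣQ = 0:
steam→water at 100 °C releases m L_v = 18.5·2256 = 41736
  condensate cools 100→T: 18.5·4.18·(T − 100) = 77.33(T − 100)
  original water: 2742.1(T − 35.43)
2819.4 T = 41736 + 7733 + 97152 = 146621
T ≈ 52.00 °C — below 100 °C, confirming all the steam condensed.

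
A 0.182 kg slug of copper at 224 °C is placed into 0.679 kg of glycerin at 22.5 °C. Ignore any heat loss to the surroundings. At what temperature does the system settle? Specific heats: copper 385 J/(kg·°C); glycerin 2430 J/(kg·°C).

Set heat shed by the hot body equal to heat absorbed by the cold body:
0.182*385*(224 − T) = 0.679*2430*(T − 22.5)
70.07(224 − T) = 1650(T − 22.5)
1720 T = 52820  ⇒  T ≈ 30.71 °C

T_f ≈ 30.7 °C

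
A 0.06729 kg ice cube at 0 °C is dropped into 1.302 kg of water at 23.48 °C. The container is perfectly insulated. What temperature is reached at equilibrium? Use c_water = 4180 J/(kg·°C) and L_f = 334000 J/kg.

Setting the total heat transfer to zero:
melt ice: 0.06729·334000 = 22475; meltwater 0→T: 0.06729·4180·T = 281.27 T; water: 5442.4(T − 23.48)
5723.6 T = 127787 − 22475 = 105312
T ≈ 18.40 °C — above 0 °C, consistent with complete melting.

T_f ≈ 18.4 °C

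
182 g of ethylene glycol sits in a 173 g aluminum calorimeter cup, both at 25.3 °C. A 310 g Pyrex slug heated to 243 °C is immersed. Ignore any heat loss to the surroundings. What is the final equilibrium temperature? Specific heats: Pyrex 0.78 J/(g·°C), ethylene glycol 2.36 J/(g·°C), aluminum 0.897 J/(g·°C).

T_f ≈ 89.0 °C

Energy conservation, ΣQ = 0:
310·0.78·(T − 243) + 182·2.36·(T − 25.3) + 173·0.897·(T − 25.3) = 0
241.8(T − 243) + 429.52(T − 25.3) + 155.18(T − 25.3) = 0
(241.8 + 429.52 + 155.18) T = 241.8·243 + 429.52·25.3 + 155.18·25.3
T ≈ 88.99 °C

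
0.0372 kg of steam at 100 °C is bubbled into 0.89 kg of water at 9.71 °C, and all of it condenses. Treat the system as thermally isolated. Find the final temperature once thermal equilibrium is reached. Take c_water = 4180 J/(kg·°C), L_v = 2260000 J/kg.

T_f ≈ 35.0 °C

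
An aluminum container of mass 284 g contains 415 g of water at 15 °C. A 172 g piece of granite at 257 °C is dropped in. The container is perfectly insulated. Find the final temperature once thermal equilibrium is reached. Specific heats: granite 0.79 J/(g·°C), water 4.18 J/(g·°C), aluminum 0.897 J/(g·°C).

T_f ≈ 30.5 °C

T_f is the heat-capacity-weighted average of the initial temperatures:
T_f = (135.88·257 + 1734.7·15 + 254.75·15) / (135.88 + 1734.7 + 254.75)
    = 64763 / 2125.3 ≈ 30.47 °C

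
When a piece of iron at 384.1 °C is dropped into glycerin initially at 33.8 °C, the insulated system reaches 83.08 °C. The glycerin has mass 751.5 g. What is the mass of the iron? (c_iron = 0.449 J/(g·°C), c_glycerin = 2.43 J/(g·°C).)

m ≈ 666 g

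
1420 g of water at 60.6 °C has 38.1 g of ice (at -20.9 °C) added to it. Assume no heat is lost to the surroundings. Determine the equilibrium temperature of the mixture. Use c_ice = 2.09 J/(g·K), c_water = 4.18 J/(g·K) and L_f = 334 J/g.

T_f ≈ 56.7 °C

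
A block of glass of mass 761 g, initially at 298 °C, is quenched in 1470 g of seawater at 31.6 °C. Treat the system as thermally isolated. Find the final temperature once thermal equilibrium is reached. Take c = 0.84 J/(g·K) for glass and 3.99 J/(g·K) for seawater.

Taking heat into each body as positive, Σ m c ΔT = 0:
761·0.84·(T − 298) + 1470·3.99·(T − 31.6) = 0
6504.5 T = 375837
T ≈ 57.78 °C

T_f ≈ 57.8 °C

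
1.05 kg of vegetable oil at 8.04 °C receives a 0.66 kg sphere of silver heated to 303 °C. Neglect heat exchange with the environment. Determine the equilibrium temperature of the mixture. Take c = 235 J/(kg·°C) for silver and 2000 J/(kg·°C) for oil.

T_f ≈ 28.3 °C

Conservation of energy gives ΣQ = 0:
0.66*235*(T − 303) + 1.05*2000*(T − 8.04) = 0
155.1(T − 303) + 2100(T − 8.04) = 0
(155.1 + 2100) T = 155.1*303 + 2100*8.04
T = 63879 / 2255.1 = 28.3 °C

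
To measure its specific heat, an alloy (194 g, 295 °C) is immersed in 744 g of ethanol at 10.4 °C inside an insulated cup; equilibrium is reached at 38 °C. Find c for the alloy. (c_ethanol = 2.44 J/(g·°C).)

Energy conservation, ΣQ = 0:
194×c×(38 − 295) + 744×2.44×(38 − 10.4) = 0
-49858 c = -50104
c = -50104/-49858 ≈ 1.005 J/(g·°C)

c ≈ 1 J/(g·°C)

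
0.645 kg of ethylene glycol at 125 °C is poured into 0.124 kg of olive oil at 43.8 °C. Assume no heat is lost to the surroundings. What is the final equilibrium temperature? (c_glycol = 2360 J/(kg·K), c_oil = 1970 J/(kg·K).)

T_f ≈ 113.8 °C

T_f is the heat-capacity-weighted average of the initial temperatures:
T_f = (1522.2*125 + 244.28*43.8) / (1522.2 + 244.28)
    = 200974 / 1766.5 ≈ 113.77 °C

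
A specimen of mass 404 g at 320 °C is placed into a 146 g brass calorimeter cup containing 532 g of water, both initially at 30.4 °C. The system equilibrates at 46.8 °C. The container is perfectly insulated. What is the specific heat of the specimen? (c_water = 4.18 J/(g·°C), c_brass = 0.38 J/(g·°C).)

Conservation of energy gives ΣQ = 0:
404·c·(46.8 − 320) + 532·4.18·(46.8 − 30.4) + 146·0.38·(46.8 − 30.4) = 0
-110373 c = -37380
c = -37380/-110373 ≈ 0.3387 J/(g·°C)

c ≈ 0.339 J/(g·°C)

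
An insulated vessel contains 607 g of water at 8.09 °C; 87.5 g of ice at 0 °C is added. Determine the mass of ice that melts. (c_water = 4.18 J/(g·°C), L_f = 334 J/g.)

m_melted ≈ 61.5 g

Cooling the water to 0 °C releases 607·4.18·8.09 = 20526 J.
Melting all 87.5 g of ice would need 87.5·334 = 29225 J.
20526 J < 29225 J, so only part of the ice melts and the system sits at 0 °C.
m_melted·334 = 20526  ⇒  m_melted ≈ 61.46 g.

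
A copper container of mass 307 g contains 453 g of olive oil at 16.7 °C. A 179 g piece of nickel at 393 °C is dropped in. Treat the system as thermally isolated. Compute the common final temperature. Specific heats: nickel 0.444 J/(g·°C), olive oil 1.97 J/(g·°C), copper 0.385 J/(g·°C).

T_f ≈ 44.1 °C

Energy conservation, ΣQ = 0:
179*0.444*(T − 393) + 453*1.97*(T − 16.7) + 307*0.385*(T − 16.7) = 0
(79.48 + 892.41 + 118.2) T = 79.48*393 + 892.41*16.7 + 118.2*16.7
T ≈ 44.14 °C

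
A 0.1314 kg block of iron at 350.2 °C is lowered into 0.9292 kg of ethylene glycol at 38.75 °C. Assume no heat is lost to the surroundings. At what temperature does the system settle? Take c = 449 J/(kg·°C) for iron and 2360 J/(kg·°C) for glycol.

T_f ≈ 46.9 °C

Heat lost by the iron equals heat gained by the glycol:
0.1314·449·(350.2 − T) = 0.9292·2360·(T − 38.75)
59(350.2 − T) = 2192.9(T − 38.75)
2251.9 T = 105637  ⇒  T ≈ 46.91 °C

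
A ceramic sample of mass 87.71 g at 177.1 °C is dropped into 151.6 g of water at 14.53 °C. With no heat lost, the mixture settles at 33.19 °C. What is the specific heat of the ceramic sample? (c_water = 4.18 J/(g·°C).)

m_s c (T_s − T_f) = m_water c_water (T_f − T_0):
87.71·c·(177.1 − 33.19) = 151.6·4.18·(33.19 − 14.53)
12622 c = 11825  ⇒  c ≈ 0.9368 J/(g·°C)

c ≈ 0.937 J/(g·°C)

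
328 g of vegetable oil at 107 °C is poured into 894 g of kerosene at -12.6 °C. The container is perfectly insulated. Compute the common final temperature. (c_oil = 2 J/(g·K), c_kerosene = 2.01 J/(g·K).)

T_f ≈ 19.4 °C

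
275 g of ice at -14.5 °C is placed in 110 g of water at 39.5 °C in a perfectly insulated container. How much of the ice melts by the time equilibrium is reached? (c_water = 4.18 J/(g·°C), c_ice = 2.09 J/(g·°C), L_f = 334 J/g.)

Heat available from the water dropping to 0 °C: 110·4.18·39.5 = 18162 J.
Of that, 275·2.09·14.5 = 8333.9 J goes to bring the ice to 0 °C, leaving 9828.2 J.
Fully melting the ice requires m_ice L_f = 275·334 = 91850 J.
9828.2 J < 91850 J, so only part of the ice melts and the system sits at 0 °C.
m_melted·334 = 9828.2  ⇒  m_melted ≈ 29.43 g.

m_melted ≈ 29.4 g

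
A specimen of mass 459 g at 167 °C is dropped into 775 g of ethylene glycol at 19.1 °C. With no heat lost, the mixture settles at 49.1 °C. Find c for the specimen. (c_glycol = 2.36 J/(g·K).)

m_s c (T_s − T_f) = m_glycol c_glycol (T_f − T_0):
459×c×(167 − 49.1) = 775×2.36×(49.1 − 19.1)
54116 c = 54870  ⇒  c ≈ 1.014 J/(g·K)

c ≈ 1.01 J/(g·K)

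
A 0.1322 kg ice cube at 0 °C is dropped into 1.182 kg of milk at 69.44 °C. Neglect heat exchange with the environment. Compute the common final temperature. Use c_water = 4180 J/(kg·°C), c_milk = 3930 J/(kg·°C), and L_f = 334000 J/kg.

Taking heat into each body as positive, Σ m c ΔT = 0:
melt ice: 0.1322·334000 = 44155; warm the meltwater: 552.6 T; milk: 4645.3(T − 69.44)
5197.9 T = 322567 − 44155 = 278412
T ≈ 53.56 °C. Since T > 0 °C, the all-ice-melts assumption holds.

T_f ≈ 53.6 °C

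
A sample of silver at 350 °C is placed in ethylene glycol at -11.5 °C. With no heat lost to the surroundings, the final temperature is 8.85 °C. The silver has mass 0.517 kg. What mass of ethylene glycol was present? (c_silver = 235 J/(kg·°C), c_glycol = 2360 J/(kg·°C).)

m ≈ 0.863 kg

Taking heat into each body as positive, Σ m c ΔT = 0:
0.517×235×(8.85 − 350) + m×2360×(8.85 − (-11.5)) = 0
48026 m = 41448
m = 41448/48026 ≈ 0.863 kg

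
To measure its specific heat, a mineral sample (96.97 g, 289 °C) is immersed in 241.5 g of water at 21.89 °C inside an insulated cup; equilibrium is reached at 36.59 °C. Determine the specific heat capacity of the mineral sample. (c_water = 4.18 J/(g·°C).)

c ≈ 0.606 J/(g·°C)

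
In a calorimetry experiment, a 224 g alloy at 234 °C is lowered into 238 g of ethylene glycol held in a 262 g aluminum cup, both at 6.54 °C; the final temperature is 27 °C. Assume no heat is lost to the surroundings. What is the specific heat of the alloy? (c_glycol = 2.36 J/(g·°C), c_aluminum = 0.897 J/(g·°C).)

c ≈ 0.352 J/(g·°C)

Let T be the final temperature. ΣQ_i = 0:
224×c×(27 − 234) + 238×2.36×(27 − 6.54) + 262×0.897×(27 − 6.54) = 0
-46368 c = -16300
c = -16300/-46368 ≈ 0.3515 J/(g·°C)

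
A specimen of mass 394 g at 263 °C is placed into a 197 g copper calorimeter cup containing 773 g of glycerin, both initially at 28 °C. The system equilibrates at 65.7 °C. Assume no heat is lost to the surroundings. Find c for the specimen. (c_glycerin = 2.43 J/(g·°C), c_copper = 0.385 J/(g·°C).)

c ≈ 0.948 J/(g·°C)

Energy conservation, ΣQ = 0:
394·c·(65.7 − 263) + 773·2.43·(65.7 − 28) + 197·0.385·(65.7 − 28) = 0
-77736 c = -73675
c = -73675/-77736 ≈ 0.9478 J/(g·°C)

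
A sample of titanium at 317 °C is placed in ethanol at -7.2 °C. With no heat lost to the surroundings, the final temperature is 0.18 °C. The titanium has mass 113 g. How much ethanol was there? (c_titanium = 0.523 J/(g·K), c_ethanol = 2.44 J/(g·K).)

|Q_titanium| = |Q_ethanol|:
113·0.523·(317 − 0.18) = m·2.44·(0.18 − (-7.2))
18.01 m = 18724  ⇒  m ≈ 1040 g

m ≈ 1040 g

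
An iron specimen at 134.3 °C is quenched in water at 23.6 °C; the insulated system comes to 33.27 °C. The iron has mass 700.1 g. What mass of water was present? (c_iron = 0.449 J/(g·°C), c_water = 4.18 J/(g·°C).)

m ≈ 786 g

Heat lost by the iron = heat gained by the water:
700.1·0.449·(134.3 − 33.27) = m·4.18·(33.27 − 23.6)
40.42 m = 31758  ⇒  m ≈ 785.7 g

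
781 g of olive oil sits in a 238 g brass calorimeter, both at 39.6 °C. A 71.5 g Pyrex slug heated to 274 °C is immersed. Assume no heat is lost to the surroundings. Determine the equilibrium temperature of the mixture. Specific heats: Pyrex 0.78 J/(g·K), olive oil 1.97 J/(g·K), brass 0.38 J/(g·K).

T_f ≈ 47.4 °C

Energy conservation, ΣQ = 0:
71.5·0.78·(T − 274) + 781·1.97·(T − 39.6) + 238·0.38·(T − 39.6) = 0
1684.8 T = 79790
T ≈ 47.36 °C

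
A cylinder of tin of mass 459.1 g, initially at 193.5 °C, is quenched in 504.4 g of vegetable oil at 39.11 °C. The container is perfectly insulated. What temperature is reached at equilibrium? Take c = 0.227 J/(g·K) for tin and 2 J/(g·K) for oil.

|Q_tin| = |Q_oil|:
459.1·0.227·(193.5 − T) = 504.4·2·(T − 39.11)
104.22(193.5 − T) = 1008.8(T − 39.11)
1113 T = 59620  ⇒  T ≈ 53.57 °C

T_f ≈ 53.6 °C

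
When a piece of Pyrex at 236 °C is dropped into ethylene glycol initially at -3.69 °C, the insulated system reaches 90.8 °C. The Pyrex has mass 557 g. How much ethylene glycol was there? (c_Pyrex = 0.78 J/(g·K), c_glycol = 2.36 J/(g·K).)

m ≈ 283 g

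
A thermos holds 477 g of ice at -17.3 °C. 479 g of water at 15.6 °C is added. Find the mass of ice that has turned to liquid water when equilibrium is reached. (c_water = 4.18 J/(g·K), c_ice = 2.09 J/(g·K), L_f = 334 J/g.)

Heat available from the water dropping to 0 °C: 479·4.18·15.6 = 31235 J.
Of that, 477·2.09·17.3 = 17247 J goes to bring the ice to 0 °C, leaving 13988 J.
Fully melting the ice requires m_ice L_f = 477·334 = 159318 J.
Since 13988 < 159318 J, not all the ice melts; equilibrium is at 0 °C.
Mass melted = 13988/334 ≈ 41.88 g.

m_melted ≈ 41.9 g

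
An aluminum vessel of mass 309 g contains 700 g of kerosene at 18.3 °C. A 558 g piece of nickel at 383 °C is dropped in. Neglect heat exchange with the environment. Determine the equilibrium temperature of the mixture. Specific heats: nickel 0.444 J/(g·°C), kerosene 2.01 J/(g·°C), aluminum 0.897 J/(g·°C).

T_f ≈ 65.1 °C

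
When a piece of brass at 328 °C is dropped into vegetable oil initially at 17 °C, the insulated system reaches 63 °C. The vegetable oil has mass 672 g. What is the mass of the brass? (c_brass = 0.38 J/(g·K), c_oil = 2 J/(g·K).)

Heat gained plus heat lost sum to zero:
m·0.38·(63 − 328) + 672·2·(63 − 17) = 0
-100.7 m = -61824
m = -61824/-100.7 ≈ 613.9 g

m ≈ 614 g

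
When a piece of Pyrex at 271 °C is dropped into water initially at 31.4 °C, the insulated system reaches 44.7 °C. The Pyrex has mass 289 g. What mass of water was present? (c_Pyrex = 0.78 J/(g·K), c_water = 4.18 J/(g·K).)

m ≈ 918 g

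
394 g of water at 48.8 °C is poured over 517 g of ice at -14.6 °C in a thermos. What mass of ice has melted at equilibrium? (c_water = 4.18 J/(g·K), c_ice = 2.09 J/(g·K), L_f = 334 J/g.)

Cooling the water to 0 °C releases 394·4.18·48.8 = 80370 J.
Of that, 517·2.09·14.6 = 15776 J goes to bring the ice to 0 °C, leaving 64594 J.
Fully melting the ice requires m_ice L_f = 517·334 = 172678 J.
Since 64594 < 172678 J, not all the ice melts; equilibrium is at 0 °C.
m_melt = 64594 / L_f = 193.4 g.

m_melted ≈ 193 g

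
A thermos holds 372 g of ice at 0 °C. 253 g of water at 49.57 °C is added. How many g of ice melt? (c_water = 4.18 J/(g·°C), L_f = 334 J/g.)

m_melted ≈ 157 g

Water can give up m c ΔT = 253×4.18×49.57 = 52422 J before reaching 0 °C.
Fully melting the ice requires m_ice L_f = 372×334 = 124248 J.
That's not enough to melt it all — equilibrium is at 0 °C with ice remaining.
m_melt = 52422 / L_f = 157 g.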